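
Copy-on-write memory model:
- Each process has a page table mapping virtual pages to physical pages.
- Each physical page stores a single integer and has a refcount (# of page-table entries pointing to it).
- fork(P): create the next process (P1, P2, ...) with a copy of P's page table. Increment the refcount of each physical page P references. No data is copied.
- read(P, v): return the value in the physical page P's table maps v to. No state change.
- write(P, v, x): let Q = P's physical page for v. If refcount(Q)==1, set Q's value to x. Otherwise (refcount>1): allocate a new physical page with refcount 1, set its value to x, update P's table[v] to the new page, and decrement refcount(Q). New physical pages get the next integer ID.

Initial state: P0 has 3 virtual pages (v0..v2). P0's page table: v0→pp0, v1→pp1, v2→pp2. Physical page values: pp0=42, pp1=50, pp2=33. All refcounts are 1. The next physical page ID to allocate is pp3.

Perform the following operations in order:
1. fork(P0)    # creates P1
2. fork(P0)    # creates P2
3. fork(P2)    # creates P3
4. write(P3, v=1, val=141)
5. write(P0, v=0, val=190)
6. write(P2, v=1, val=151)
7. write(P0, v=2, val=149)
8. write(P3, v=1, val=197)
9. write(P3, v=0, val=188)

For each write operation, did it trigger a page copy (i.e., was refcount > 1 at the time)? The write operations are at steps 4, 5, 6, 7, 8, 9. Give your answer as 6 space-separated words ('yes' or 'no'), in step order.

Op 1: fork(P0) -> P1. 3 ppages; refcounts: pp0:2 pp1:2 pp2:2
Op 2: fork(P0) -> P2. 3 ppages; refcounts: pp0:3 pp1:3 pp2:3
Op 3: fork(P2) -> P3. 3 ppages; refcounts: pp0:4 pp1:4 pp2:4
Op 4: write(P3, v1, 141). refcount(pp1)=4>1 -> COPY to pp3. 4 ppages; refcounts: pp0:4 pp1:3 pp2:4 pp3:1
Op 5: write(P0, v0, 190). refcount(pp0)=4>1 -> COPY to pp4. 5 ppages; refcounts: pp0:3 pp1:3 pp2:4 pp3:1 pp4:1
Op 6: write(P2, v1, 151). refcount(pp1)=3>1 -> COPY to pp5. 6 ppages; refcounts: pp0:3 pp1:2 pp2:4 pp3:1 pp4:1 pp5:1
Op 7: write(P0, v2, 149). refcount(pp2)=4>1 -> COPY to pp6. 7 ppages; refcounts: pp0:3 pp1:2 pp2:3 pp3:1 pp4:1 pp5:1 pp6:1
Op 8: write(P3, v1, 197). refcount(pp3)=1 -> write in place. 7 ppages; refcounts: pp0:3 pp1:2 pp2:3 pp3:1 pp4:1 pp5:1 pp6:1
Op 9: write(P3, v0, 188). refcount(pp0)=3>1 -> COPY to pp7. 8 ppages; refcounts: pp0:2 pp1:2 pp2:3 pp3:1 pp4:1 pp5:1 pp6:1 pp7:1

yes yes yes yes no yes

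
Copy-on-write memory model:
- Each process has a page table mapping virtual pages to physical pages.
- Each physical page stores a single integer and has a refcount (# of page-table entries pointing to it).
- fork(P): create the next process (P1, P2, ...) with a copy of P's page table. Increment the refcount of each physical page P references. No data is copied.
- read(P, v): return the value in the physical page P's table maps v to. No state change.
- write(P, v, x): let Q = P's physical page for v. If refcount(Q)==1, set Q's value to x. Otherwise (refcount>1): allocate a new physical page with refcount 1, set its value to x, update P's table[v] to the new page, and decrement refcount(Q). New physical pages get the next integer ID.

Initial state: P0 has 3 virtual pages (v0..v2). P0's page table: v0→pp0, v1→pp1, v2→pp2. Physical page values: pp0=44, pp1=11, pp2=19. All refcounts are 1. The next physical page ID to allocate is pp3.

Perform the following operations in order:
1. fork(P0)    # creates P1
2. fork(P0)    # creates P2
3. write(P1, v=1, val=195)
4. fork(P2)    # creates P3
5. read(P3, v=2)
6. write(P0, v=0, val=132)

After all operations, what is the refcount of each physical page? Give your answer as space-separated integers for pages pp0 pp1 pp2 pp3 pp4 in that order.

Op 1: fork(P0) -> P1. 3 ppages; refcounts: pp0:2 pp1:2 pp2:2
Op 2: fork(P0) -> P2. 3 ppages; refcounts: pp0:3 pp1:3 pp2:3
Op 3: write(P1, v1, 195). refcount(pp1)=3>1 -> COPY to pp3. 4 ppages; refcounts: pp0:3 pp1:2 pp2:3 pp3:1
Op 4: fork(P2) -> P3. 4 ppages; refcounts: pp0:4 pp1:3 pp2:4 pp3:1
Op 5: read(P3, v2) -> 19. No state change.
Op 6: write(P0, v0, 132). refcount(pp0)=4>1 -> COPY to pp4. 5 ppages; refcounts: pp0:3 pp1:3 pp2:4 pp3:1 pp4:1

Answer: 3 3 4 1 1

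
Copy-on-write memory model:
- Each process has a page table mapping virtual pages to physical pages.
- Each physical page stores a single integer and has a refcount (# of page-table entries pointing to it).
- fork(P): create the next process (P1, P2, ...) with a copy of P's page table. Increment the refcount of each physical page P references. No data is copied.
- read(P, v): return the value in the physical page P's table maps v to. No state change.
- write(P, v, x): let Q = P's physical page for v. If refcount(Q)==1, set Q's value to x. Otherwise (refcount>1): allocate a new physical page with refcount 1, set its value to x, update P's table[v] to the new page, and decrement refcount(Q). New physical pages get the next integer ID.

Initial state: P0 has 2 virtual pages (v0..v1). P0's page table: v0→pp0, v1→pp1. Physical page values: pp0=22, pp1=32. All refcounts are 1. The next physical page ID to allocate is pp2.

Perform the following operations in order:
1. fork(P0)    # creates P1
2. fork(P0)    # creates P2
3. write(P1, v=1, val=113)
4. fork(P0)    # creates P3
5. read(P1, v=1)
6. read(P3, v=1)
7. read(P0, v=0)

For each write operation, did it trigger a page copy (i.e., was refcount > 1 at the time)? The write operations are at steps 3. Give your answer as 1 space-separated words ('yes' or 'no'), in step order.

Op 1: fork(P0) -> P1. 2 ppages; refcounts: pp0:2 pp1:2
Op 2: fork(P0) -> P2. 2 ppages; refcounts: pp0:3 pp1:3
Op 3: write(P1, v1, 113). refcount(pp1)=3>1 -> COPY to pp2. 3 ppages; refcounts: pp0:3 pp1:2 pp2:1
Op 4: fork(P0) -> P3. 3 ppages; refcounts: pp0:4 pp1:3 pp2:1
Op 5: read(P1, v1) -> 113. No state change.
Op 6: read(P3, v1) -> 32. No state change.
Op 7: read(P0, v0) -> 22. No state change.

yes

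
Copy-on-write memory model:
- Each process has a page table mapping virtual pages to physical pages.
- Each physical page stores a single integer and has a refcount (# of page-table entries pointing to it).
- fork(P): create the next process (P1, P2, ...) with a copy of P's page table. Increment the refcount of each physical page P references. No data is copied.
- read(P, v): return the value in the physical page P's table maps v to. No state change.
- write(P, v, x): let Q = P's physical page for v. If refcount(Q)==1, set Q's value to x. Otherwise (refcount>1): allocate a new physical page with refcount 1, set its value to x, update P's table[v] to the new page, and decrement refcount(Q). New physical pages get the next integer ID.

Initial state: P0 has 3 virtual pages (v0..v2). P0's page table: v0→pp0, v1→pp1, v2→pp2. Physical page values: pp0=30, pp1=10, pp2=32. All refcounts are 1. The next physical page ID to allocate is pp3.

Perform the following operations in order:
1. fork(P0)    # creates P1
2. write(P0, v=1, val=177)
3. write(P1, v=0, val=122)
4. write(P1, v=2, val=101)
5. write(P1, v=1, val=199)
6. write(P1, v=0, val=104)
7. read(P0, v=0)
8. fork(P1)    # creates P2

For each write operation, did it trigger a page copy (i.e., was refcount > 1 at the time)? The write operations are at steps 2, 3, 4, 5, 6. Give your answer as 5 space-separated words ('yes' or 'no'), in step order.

Op 1: fork(P0) -> P1. 3 ppages; refcounts: pp0:2 pp1:2 pp2:2
Op 2: write(P0, v1, 177). refcount(pp1)=2>1 -> COPY to pp3. 4 ppages; refcounts: pp0:2 pp1:1 pp2:2 pp3:1
Op 3: write(P1, v0, 122). refcount(pp0)=2>1 -> COPY to pp4. 5 ppages; refcounts: pp0:1 pp1:1 pp2:2 pp3:1 pp4:1
Op 4: write(P1, v2, 101). refcount(pp2)=2>1 -> COPY to pp5. 6 ppages; refcounts: pp0:1 pp1:1 pp2:1 pp3:1 pp4:1 pp5:1
Op 5: write(P1, v1, 199). refcount(pp1)=1 -> write in place. 6 ppages; refcounts: pp0:1 pp1:1 pp2:1 pp3:1 pp4:1 pp5:1
Op 6: write(P1, v0, 104). refcount(pp4)=1 -> write in place. 6 ppages; refcounts: pp0:1 pp1:1 pp2:1 pp3:1 pp4:1 pp5:1
Op 7: read(P0, v0) -> 30. No state change.
Op 8: fork(P1) -> P2. 6 ppages; refcounts: pp0:1 pp1:2 pp2:1 pp3:1 pp4:2 pp5:2

yes yes yes no no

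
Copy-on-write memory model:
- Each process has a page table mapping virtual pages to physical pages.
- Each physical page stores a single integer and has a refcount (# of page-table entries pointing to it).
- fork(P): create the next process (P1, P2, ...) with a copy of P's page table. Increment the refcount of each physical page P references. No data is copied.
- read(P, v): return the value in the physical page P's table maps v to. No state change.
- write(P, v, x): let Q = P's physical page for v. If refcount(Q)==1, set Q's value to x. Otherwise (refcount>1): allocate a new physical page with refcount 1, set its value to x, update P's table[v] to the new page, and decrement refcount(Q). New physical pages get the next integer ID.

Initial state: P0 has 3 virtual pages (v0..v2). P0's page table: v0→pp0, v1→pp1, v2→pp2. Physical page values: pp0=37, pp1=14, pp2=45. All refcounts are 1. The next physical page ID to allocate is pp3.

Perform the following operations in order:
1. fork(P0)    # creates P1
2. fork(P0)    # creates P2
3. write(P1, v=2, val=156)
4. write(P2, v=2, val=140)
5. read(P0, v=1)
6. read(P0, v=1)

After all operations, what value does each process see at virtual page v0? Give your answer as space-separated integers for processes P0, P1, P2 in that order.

Answer: 37 37 37

Derivation:
Op 1: fork(P0) -> P1. 3 ppages; refcounts: pp0:2 pp1:2 pp2:2
Op 2: fork(P0) -> P2. 3 ppages; refcounts: pp0:3 pp1:3 pp2:3
Op 3: write(P1, v2, 156). refcount(pp2)=3>1 -> COPY to pp3. 4 ppages; refcounts: pp0:3 pp1:3 pp2:2 pp3:1
Op 4: write(P2, v2, 140). refcount(pp2)=2>1 -> COPY to pp4. 5 ppages; refcounts: pp0:3 pp1:3 pp2:1 pp3:1 pp4:1
Op 5: read(P0, v1) -> 14. No state change.
Op 6: read(P0, v1) -> 14. No state change.
P0: v0 -> pp0 = 37
P1: v0 -> pp0 = 37
P2: v0 -> pp0 = 37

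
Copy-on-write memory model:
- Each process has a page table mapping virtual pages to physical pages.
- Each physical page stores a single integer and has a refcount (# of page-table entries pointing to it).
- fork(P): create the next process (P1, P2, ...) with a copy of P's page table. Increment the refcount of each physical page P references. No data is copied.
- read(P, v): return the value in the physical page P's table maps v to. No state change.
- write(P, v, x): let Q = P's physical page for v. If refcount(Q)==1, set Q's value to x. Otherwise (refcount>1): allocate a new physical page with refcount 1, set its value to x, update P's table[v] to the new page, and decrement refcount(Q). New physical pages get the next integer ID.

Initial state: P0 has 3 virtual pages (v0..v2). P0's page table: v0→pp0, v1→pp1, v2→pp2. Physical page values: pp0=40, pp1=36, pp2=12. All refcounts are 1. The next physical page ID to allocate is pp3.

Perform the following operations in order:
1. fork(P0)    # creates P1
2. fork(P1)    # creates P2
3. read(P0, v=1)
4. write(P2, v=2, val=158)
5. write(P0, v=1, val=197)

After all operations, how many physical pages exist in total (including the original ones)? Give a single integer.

Answer: 5

Derivation:
Op 1: fork(P0) -> P1. 3 ppages; refcounts: pp0:2 pp1:2 pp2:2
Op 2: fork(P1) -> P2. 3 ppages; refcounts: pp0:3 pp1:3 pp2:3
Op 3: read(P0, v1) -> 36. No state change.
Op 4: write(P2, v2, 158). refcount(pp2)=3>1 -> COPY to pp3. 4 ppages; refcounts: pp0:3 pp1:3 pp2:2 pp3:1
Op 5: write(P0, v1, 197). refcount(pp1)=3>1 -> COPY to pp4. 5 ppages; refcounts: pp0:3 pp1:2 pp2:2 pp3:1 pp4:1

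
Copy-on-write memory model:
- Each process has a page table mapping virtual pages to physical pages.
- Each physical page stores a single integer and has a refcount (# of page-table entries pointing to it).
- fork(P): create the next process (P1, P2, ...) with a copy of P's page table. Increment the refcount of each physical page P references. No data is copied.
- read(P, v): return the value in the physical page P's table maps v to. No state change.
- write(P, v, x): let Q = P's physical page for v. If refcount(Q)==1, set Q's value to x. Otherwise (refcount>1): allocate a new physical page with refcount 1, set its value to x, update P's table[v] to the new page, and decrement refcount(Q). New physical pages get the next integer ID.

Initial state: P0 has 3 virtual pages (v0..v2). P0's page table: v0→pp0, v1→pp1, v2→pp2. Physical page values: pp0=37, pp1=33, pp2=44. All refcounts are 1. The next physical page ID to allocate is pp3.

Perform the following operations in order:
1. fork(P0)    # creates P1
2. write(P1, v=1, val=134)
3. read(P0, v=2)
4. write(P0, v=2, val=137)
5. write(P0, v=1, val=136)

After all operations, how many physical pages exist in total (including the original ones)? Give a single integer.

Op 1: fork(P0) -> P1. 3 ppages; refcounts: pp0:2 pp1:2 pp2:2
Op 2: write(P1, v1, 134). refcount(pp1)=2>1 -> COPY to pp3. 4 ppages; refcounts: pp0:2 pp1:1 pp2:2 pp3:1
Op 3: read(P0, v2) -> 44. No state change.
Op 4: write(P0, v2, 137). refcount(pp2)=2>1 -> COPY to pp4. 5 ppages; refcounts: pp0:2 pp1:1 pp2:1 pp3:1 pp4:1
Op 5: write(P0, v1, 136). refcount(pp1)=1 -> write in place. 5 ppages; refcounts: pp0:2 pp1:1 pp2:1 pp3:1 pp4:1

Answer: 5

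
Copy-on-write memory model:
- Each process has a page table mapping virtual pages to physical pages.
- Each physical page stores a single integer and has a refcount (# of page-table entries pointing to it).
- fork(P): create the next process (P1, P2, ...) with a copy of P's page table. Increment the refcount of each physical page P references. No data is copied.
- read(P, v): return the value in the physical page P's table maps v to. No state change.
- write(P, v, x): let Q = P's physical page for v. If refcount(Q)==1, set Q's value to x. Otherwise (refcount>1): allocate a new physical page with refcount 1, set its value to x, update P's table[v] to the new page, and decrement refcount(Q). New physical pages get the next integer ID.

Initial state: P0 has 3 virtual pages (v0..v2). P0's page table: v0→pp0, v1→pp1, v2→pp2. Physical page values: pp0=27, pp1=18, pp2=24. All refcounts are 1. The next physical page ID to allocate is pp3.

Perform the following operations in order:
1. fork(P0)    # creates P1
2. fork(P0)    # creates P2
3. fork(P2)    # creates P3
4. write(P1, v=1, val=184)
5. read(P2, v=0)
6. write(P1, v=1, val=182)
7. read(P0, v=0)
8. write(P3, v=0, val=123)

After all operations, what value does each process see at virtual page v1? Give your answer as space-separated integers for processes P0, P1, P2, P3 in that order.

Op 1: fork(P0) -> P1. 3 ppages; refcounts: pp0:2 pp1:2 pp2:2
Op 2: fork(P0) -> P2. 3 ppages; refcounts: pp0:3 pp1:3 pp2:3
Op 3: fork(P2) -> P3. 3 ppages; refcounts: pp0:4 pp1:4 pp2:4
Op 4: write(P1, v1, 184). refcount(pp1)=4>1 -> COPY to pp3. 4 ppages; refcounts: pp0:4 pp1:3 pp2:4 pp3:1
Op 5: read(P2, v0) -> 27. No state change.
Op 6: write(P1, v1, 182). refcount(pp3)=1 -> write in place. 4 ppages; refcounts: pp0:4 pp1:3 pp2:4 pp3:1
Op 7: read(P0, v0) -> 27. No state change.
Op 8: write(P3, v0, 123). refcount(pp0)=4>1 -> COPY to pp4. 5 ppages; refcounts: pp0:3 pp1:3 pp2:4 pp3:1 pp4:1
P0: v1 -> pp1 = 18
P1: v1 -> pp3 = 182
P2: v1 -> pp1 = 18
P3: v1 -> pp1 = 18

Answer: 18 182 18 18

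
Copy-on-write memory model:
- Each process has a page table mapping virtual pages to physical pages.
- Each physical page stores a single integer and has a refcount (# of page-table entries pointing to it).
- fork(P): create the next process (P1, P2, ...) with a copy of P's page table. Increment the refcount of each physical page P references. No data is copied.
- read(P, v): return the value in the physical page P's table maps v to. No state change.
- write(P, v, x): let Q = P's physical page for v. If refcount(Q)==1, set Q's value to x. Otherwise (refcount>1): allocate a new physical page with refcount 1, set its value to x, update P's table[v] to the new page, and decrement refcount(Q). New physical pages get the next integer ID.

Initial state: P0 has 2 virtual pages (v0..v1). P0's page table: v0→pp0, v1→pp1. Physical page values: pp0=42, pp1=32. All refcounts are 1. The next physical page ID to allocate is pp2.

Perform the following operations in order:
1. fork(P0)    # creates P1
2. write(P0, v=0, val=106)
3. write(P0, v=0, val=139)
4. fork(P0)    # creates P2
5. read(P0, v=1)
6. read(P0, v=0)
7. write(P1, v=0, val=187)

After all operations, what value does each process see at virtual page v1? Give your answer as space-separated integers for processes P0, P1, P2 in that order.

Answer: 32 32 32

Derivation:
Op 1: fork(P0) -> P1. 2 ppages; refcounts: pp0:2 pp1:2
Op 2: write(P0, v0, 106). refcount(pp0)=2>1 -> COPY to pp2. 3 ppages; refcounts: pp0:1 pp1:2 pp2:1
Op 3: write(P0, v0, 139). refcount(pp2)=1 -> write in place. 3 ppages; refcounts: pp0:1 pp1:2 pp2:1
Op 4: fork(P0) -> P2. 3 ppages; refcounts: pp0:1 pp1:3 pp2:2
Op 5: read(P0, v1) -> 32. No state change.
Op 6: read(P0, v0) -> 139. No state change.
Op 7: write(P1, v0, 187). refcount(pp0)=1 -> write in place. 3 ppages; refcounts: pp0:1 pp1:3 pp2:2
P0: v1 -> pp1 = 32
P1: v1 -> pp1 = 32
P2: v1 -> pp1 = 32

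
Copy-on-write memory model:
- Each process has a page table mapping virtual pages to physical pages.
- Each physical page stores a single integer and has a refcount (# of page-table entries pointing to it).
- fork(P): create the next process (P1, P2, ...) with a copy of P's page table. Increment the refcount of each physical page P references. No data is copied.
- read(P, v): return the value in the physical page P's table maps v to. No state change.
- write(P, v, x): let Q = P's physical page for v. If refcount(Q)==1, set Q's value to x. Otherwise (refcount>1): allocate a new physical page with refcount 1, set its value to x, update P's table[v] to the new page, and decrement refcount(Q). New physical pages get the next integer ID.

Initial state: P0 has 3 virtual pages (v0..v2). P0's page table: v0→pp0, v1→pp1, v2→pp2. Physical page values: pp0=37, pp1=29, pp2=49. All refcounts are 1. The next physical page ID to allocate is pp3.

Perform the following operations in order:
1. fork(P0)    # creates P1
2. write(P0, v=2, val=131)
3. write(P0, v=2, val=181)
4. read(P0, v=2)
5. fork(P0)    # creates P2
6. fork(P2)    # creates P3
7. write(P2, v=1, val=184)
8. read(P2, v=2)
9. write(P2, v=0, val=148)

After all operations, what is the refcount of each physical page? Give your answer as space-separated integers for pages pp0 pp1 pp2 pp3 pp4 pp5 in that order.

Answer: 3 3 1 3 1 1

Derivation:
Op 1: fork(P0) -> P1. 3 ppages; refcounts: pp0:2 pp1:2 pp2:2
Op 2: write(P0, v2, 131). refcount(pp2)=2>1 -> COPY to pp3. 4 ppages; refcounts: pp0:2 pp1:2 pp2:1 pp3:1
Op 3: write(P0, v2, 181). refcount(pp3)=1 -> write in place. 4 ppages; refcounts: pp0:2 pp1:2 pp2:1 pp3:1
Op 4: read(P0, v2) -> 181. No state change.
Op 5: fork(P0) -> P2. 4 ppages; refcounts: pp0:3 pp1:3 pp2:1 pp3:2
Op 6: fork(P2) -> P3. 4 ppages; refcounts: pp0:4 pp1:4 pp2:1 pp3:3
Op 7: write(P2, v1, 184). refcount(pp1)=4>1 -> COPY to pp4. 5 ppages; refcounts: pp0:4 pp1:3 pp2:1 pp3:3 pp4:1
Op 8: read(P2, v2) -> 181. No state change.
Op 9: write(P2, v0, 148). refcount(pp0)=4>1 -> COPY to pp5. 6 ppages; refcounts: pp0:3 pp1:3 pp2:1 pp3:3 pp4:1 pp5:1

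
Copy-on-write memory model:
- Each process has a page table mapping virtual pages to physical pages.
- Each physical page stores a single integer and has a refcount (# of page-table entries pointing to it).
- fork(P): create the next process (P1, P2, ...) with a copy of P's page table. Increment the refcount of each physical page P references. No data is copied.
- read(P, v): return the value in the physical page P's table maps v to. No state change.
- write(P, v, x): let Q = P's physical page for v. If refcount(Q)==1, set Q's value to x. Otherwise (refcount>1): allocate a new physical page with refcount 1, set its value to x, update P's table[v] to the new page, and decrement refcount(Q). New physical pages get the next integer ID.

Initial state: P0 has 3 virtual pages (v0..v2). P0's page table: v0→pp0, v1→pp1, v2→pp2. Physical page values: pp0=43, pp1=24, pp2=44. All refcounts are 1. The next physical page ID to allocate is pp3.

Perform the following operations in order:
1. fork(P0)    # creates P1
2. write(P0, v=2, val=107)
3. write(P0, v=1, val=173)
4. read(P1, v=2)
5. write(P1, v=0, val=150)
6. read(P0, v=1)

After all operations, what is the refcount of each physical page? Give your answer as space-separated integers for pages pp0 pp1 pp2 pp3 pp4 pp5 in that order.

Answer: 1 1 1 1 1 1

Derivation:
Op 1: fork(P0) -> P1. 3 ppages; refcounts: pp0:2 pp1:2 pp2:2
Op 2: write(P0, v2, 107). refcount(pp2)=2>1 -> COPY to pp3. 4 ppages; refcounts: pp0:2 pp1:2 pp2:1 pp3:1
Op 3: write(P0, v1, 173). refcount(pp1)=2>1 -> COPY to pp4. 5 ppages; refcounts: pp0:2 pp1:1 pp2:1 pp3:1 pp4:1
Op 4: read(P1, v2) -> 44. No state change.
Op 5: write(P1, v0, 150). refcount(pp0)=2>1 -> COPY to pp5. 6 ppages; refcounts: pp0:1 pp1:1 pp2:1 pp3:1 pp4:1 pp5:1
Op 6: read(P0, v1) -> 173. No state change.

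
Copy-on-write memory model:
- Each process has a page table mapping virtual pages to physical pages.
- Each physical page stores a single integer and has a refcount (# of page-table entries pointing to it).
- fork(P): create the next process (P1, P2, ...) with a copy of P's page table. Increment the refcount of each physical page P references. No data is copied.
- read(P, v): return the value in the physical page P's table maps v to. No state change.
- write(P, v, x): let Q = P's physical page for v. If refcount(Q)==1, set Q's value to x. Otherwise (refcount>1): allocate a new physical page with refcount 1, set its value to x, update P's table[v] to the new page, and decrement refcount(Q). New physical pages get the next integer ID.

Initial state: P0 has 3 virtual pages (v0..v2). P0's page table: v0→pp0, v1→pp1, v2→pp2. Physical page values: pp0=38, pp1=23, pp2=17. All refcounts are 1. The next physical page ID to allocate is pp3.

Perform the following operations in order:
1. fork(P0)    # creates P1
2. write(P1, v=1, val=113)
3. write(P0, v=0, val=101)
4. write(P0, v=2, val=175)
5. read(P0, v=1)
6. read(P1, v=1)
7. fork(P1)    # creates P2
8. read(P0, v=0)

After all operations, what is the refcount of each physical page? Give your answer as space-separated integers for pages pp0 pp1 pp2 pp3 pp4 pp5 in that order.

Op 1: fork(P0) -> P1. 3 ppages; refcounts: pp0:2 pp1:2 pp2:2
Op 2: write(P1, v1, 113). refcount(pp1)=2>1 -> COPY to pp3. 4 ppages; refcounts: pp0:2 pp1:1 pp2:2 pp3:1
Op 3: write(P0, v0, 101). refcount(pp0)=2>1 -> COPY to pp4. 5 ppages; refcounts: pp0:1 pp1:1 pp2:2 pp3:1 pp4:1
Op 4: write(P0, v2, 175). refcount(pp2)=2>1 -> COPY to pp5. 6 ppages; refcounts: pp0:1 pp1:1 pp2:1 pp3:1 pp4:1 pp5:1
Op 5: read(P0, v1) -> 23. No state change.
Op 6: read(P1, v1) -> 113. No state change.
Op 7: fork(P1) -> P2. 6 ppages; refcounts: pp0:2 pp1:1 pp2:2 pp3:2 pp4:1 pp5:1
Op 8: read(P0, v0) -> 101. No state change.

Answer: 2 1 2 2 1 1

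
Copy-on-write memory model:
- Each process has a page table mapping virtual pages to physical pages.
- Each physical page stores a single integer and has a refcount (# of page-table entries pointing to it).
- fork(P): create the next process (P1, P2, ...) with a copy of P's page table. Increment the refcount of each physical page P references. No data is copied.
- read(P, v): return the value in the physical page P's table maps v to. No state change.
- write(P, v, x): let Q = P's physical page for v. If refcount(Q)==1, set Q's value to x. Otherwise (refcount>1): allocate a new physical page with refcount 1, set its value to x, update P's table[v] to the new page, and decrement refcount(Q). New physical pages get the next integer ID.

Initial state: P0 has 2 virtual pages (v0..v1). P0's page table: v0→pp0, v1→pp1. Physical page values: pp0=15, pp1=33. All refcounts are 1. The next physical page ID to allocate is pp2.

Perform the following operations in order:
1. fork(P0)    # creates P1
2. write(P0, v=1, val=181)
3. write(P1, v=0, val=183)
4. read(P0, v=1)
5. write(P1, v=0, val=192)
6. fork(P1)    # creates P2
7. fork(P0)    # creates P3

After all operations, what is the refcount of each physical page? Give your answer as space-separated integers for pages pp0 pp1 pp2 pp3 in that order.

Answer: 2 2 2 2

Derivation:
Op 1: fork(P0) -> P1. 2 ppages; refcounts: pp0:2 pp1:2
Op 2: write(P0, v1, 181). refcount(pp1)=2>1 -> COPY to pp2. 3 ppages; refcounts: pp0:2 pp1:1 pp2:1
Op 3: write(P1, v0, 183). refcount(pp0)=2>1 -> COPY to pp3. 4 ppages; refcounts: pp0:1 pp1:1 pp2:1 pp3:1
Op 4: read(P0, v1) -> 181. No state change.
Op 5: write(P1, v0, 192). refcount(pp3)=1 -> write in place. 4 ppages; refcounts: pp0:1 pp1:1 pp2:1 pp3:1
Op 6: fork(P1) -> P2. 4 ppages; refcounts: pp0:1 pp1:2 pp2:1 pp3:2
Op 7: fork(P0) -> P3. 4 ppages; refcounts: pp0:2 pp1:2 pp2:2 pp3:2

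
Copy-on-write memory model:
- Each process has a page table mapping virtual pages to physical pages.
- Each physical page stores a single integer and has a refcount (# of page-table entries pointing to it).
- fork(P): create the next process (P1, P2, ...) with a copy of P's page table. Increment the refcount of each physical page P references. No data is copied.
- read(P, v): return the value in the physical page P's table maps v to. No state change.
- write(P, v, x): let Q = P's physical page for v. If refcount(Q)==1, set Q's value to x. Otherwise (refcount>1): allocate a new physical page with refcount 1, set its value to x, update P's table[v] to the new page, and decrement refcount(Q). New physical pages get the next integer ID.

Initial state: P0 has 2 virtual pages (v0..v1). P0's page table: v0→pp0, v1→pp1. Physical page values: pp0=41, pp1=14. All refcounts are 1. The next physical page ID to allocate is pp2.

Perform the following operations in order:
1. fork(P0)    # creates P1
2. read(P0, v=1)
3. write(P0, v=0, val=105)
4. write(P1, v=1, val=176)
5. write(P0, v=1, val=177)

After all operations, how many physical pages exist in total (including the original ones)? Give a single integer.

Op 1: fork(P0) -> P1. 2 ppages; refcounts: pp0:2 pp1:2
Op 2: read(P0, v1) -> 14. No state change.
Op 3: write(P0, v0, 105). refcount(pp0)=2>1 -> COPY to pp2. 3 ppages; refcounts: pp0:1 pp1:2 pp2:1
Op 4: write(P1, v1, 176). refcount(pp1)=2>1 -> COPY to pp3. 4 ppages; refcounts: pp0:1 pp1:1 pp2:1 pp3:1
Op 5: write(P0, v1, 177). refcount(pp1)=1 -> write in place. 4 ppages; refcounts: pp0:1 pp1:1 pp2:1 pp3:1

Answer: 4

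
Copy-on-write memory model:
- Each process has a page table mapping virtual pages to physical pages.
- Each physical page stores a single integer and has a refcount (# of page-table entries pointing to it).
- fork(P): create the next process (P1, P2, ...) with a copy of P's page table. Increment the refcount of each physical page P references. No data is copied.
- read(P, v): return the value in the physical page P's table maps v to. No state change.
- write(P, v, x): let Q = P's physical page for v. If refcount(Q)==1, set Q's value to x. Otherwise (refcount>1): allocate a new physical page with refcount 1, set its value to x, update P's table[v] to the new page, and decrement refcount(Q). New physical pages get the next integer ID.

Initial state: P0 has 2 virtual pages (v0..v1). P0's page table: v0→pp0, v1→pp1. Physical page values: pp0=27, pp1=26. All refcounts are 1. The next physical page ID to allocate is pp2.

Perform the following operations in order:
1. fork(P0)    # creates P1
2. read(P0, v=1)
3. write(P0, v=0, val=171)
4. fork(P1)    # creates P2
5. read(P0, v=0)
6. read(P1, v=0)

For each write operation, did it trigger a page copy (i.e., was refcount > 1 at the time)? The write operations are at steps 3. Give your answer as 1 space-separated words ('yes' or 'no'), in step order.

Op 1: fork(P0) -> P1. 2 ppages; refcounts: pp0:2 pp1:2
Op 2: read(P0, v1) -> 26. No state change.
Op 3: write(P0, v0, 171). refcount(pp0)=2>1 -> COPY to pp2. 3 ppages; refcounts: pp0:1 pp1:2 pp2:1
Op 4: fork(P1) -> P2. 3 ppages; refcounts: pp0:2 pp1:3 pp2:1
Op 5: read(P0, v0) -> 171. No state change.
Op 6: read(P1, v0) -> 27. No state change.

yes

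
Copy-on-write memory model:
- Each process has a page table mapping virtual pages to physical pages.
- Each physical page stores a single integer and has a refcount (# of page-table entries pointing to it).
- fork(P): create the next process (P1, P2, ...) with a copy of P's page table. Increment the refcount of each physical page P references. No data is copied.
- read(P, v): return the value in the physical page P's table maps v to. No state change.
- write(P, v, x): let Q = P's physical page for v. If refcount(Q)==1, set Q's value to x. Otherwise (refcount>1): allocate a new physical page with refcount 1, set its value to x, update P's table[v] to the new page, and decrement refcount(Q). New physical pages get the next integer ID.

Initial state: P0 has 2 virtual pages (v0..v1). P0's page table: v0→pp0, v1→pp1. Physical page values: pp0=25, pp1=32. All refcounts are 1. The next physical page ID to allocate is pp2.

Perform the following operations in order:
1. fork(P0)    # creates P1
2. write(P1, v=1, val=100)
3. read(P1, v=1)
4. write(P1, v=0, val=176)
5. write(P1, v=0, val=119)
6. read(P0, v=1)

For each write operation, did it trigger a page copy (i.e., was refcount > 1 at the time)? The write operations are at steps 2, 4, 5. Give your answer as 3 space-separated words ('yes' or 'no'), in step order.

Op 1: fork(P0) -> P1. 2 ppages; refcounts: pp0:2 pp1:2
Op 2: write(P1, v1, 100). refcount(pp1)=2>1 -> COPY to pp2. 3 ppages; refcounts: pp0:2 pp1:1 pp2:1
Op 3: read(P1, v1) -> 100. No state change.
Op 4: write(P1, v0, 176). refcount(pp0)=2>1 -> COPY to pp3. 4 ppages; refcounts: pp0:1 pp1:1 pp2:1 pp3:1
Op 5: write(P1, v0, 119). refcount(pp3)=1 -> write in place. 4 ppages; refcounts: pp0:1 pp1:1 pp2:1 pp3:1
Op 6: read(P0, v1) -> 32. No state change.

yes yes no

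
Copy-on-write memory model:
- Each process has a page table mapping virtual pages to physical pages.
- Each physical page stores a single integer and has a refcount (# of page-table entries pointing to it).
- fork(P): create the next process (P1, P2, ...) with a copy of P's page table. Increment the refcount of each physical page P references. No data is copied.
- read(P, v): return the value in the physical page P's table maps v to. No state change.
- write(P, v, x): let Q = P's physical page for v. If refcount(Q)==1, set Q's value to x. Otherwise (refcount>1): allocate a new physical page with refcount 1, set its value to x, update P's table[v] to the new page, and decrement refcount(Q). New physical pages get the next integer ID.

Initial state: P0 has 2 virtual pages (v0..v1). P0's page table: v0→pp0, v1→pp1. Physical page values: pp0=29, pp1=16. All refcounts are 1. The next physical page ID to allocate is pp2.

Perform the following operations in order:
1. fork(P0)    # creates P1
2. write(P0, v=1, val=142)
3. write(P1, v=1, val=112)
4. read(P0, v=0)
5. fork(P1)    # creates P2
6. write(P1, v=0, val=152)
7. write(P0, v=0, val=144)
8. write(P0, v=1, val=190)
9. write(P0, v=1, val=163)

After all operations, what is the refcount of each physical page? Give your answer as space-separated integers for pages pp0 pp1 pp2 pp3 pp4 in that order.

Op 1: fork(P0) -> P1. 2 ppages; refcounts: pp0:2 pp1:2
Op 2: write(P0, v1, 142). refcount(pp1)=2>1 -> COPY to pp2. 3 ppages; refcounts: pp0:2 pp1:1 pp2:1
Op 3: write(P1, v1, 112). refcount(pp1)=1 -> write in place. 3 ppages; refcounts: pp0:2 pp1:1 pp2:1
Op 4: read(P0, v0) -> 29. No state change.
Op 5: fork(P1) -> P2. 3 ppages; refcounts: pp0:3 pp1:2 pp2:1
Op 6: write(P1, v0, 152). refcount(pp0)=3>1 -> COPY to pp3. 4 ppages; refcounts: pp0:2 pp1:2 pp2:1 pp3:1
Op 7: write(P0, v0, 144). refcount(pp0)=2>1 -> COPY to pp4. 5 ppages; refcounts: pp0:1 pp1:2 pp2:1 pp3:1 pp4:1
Op 8: write(P0, v1, 190). refcount(pp2)=1 -> write in place. 5 ppages; refcounts: pp0:1 pp1:2 pp2:1 pp3:1 pp4:1
Op 9: write(P0, v1, 163). refcount(pp2)=1 -> write in place. 5 ppages; refcounts: pp0:1 pp1:2 pp2:1 pp3:1 pp4:1

Answer: 1 2 1 1 1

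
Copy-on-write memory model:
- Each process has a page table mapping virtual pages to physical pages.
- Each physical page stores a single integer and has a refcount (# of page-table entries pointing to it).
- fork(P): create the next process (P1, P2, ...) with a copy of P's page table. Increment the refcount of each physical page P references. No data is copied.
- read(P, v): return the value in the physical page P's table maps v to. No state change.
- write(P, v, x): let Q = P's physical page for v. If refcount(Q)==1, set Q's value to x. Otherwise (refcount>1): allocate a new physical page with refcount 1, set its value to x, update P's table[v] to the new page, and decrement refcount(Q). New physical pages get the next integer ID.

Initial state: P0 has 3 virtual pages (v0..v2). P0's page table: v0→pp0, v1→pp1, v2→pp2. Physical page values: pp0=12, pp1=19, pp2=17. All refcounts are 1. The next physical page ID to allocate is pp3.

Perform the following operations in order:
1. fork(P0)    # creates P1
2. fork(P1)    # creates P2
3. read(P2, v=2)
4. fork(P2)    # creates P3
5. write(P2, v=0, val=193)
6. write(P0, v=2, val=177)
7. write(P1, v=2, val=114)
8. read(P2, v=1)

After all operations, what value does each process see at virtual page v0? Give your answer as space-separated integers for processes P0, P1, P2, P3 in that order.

Op 1: fork(P0) -> P1. 3 ppages; refcounts: pp0:2 pp1:2 pp2:2
Op 2: fork(P1) -> P2. 3 ppages; refcounts: pp0:3 pp1:3 pp2:3
Op 3: read(P2, v2) -> 17. No state change.
Op 4: fork(P2) -> P3. 3 ppages; refcounts: pp0:4 pp1:4 pp2:4
Op 5: write(P2, v0, 193). refcount(pp0)=4>1 -> COPY to pp3. 4 ppages; refcounts: pp0:3 pp1:4 pp2:4 pp3:1
Op 6: write(P0, v2, 177). refcount(pp2)=4>1 -> COPY to pp4. 5 ppages; refcounts: pp0:3 pp1:4 pp2:3 pp3:1 pp4:1
Op 7: write(P1, v2, 114). refcount(pp2)=3>1 -> COPY to pp5. 6 ppages; refcounts: pp0:3 pp1:4 pp2:2 pp3:1 pp4:1 pp5:1
Op 8: read(P2, v1) -> 19. No state change.
P0: v0 -> pp0 = 12
P1: v0 -> pp0 = 12
P2: v0 -> pp3 = 193
P3: v0 -> pp0 = 12

Answer: 12 12 193 12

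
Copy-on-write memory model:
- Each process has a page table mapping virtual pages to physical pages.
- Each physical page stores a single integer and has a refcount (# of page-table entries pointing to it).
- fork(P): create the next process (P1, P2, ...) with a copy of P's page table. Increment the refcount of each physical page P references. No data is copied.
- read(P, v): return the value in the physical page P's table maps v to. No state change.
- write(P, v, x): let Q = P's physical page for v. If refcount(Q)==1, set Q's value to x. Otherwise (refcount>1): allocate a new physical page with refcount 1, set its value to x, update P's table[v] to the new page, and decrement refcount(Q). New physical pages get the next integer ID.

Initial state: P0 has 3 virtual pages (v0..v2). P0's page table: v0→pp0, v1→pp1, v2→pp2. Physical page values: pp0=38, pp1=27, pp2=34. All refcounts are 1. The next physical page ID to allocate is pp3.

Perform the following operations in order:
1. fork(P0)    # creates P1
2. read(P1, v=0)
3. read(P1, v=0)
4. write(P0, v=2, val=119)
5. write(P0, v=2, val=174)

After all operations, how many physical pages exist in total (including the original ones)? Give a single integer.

Answer: 4

Derivation:
Op 1: fork(P0) -> P1. 3 ppages; refcounts: pp0:2 pp1:2 pp2:2
Op 2: read(P1, v0) -> 38. No state change.
Op 3: read(P1, v0) -> 38. No state change.
Op 4: write(P0, v2, 119). refcount(pp2)=2>1 -> COPY to pp3. 4 ppages; refcounts: pp0:2 pp1:2 pp2:1 pp3:1
Op 5: write(P0, v2, 174). refcount(pp3)=1 -> write in place. 4 ppages; refcounts: pp0:2 pp1:2 pp2:1 pp3:1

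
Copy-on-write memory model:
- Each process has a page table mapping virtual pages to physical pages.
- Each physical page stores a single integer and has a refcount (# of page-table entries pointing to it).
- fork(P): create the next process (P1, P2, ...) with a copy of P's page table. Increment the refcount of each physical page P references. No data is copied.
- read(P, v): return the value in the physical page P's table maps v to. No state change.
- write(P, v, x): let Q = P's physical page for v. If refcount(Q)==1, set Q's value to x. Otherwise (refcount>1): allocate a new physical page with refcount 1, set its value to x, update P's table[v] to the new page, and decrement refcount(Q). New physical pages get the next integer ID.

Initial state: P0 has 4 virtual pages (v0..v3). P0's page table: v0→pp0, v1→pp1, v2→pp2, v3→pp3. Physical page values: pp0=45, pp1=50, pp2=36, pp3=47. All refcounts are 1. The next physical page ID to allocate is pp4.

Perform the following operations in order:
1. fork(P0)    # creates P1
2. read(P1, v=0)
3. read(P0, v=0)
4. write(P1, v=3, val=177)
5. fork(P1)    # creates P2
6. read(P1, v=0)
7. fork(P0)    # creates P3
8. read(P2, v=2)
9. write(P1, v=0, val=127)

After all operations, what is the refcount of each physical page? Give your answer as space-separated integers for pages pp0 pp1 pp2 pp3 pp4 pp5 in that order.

Answer: 3 4 4 2 2 1

Derivation:
Op 1: fork(P0) -> P1. 4 ppages; refcounts: pp0:2 pp1:2 pp2:2 pp3:2
Op 2: read(P1, v0) -> 45. No state change.
Op 3: read(P0, v0) -> 45. No state change.
Op 4: write(P1, v3, 177). refcount(pp3)=2>1 -> COPY to pp4. 5 ppages; refcounts: pp0:2 pp1:2 pp2:2 pp3:1 pp4:1
Op 5: fork(P1) -> P2. 5 ppages; refcounts: pp0:3 pp1:3 pp2:3 pp3:1 pp4:2
Op 6: read(P1, v0) -> 45. No state change.
Op 7: fork(P0) -> P3. 5 ppages; refcounts: pp0:4 pp1:4 pp2:4 pp3:2 pp4:2
Op 8: read(P2, v2) -> 36. No state change.
Op 9: write(P1, v0, 127). refcount(pp0)=4>1 -> COPY to pp5. 6 ppages; refcounts: pp0:3 pp1:4 pp2:4 pp3:2 pp4:2 pp5:1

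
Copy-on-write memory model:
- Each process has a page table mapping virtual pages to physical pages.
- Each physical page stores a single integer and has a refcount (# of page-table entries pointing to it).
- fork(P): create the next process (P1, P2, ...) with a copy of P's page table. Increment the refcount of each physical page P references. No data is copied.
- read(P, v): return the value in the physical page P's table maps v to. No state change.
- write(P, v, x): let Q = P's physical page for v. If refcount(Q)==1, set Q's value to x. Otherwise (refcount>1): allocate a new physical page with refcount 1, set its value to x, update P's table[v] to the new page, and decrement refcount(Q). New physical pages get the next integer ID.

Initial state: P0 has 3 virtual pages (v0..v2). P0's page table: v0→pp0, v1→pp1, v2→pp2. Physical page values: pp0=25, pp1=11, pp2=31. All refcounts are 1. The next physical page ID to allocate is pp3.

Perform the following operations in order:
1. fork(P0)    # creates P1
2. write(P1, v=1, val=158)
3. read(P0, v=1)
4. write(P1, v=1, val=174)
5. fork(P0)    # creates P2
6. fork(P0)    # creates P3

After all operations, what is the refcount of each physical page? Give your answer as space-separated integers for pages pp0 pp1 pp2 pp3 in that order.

Answer: 4 3 4 1

Derivation:
Op 1: fork(P0) -> P1. 3 ppages; refcounts: pp0:2 pp1:2 pp2:2
Op 2: write(P1, v1, 158). refcount(pp1)=2>1 -> COPY to pp3. 4 ppages; refcounts: pp0:2 pp1:1 pp2:2 pp3:1
Op 3: read(P0, v1) -> 11. No state change.
Op 4: write(P1, v1, 174). refcount(pp3)=1 -> write in place. 4 ppages; refcounts: pp0:2 pp1:1 pp2:2 pp3:1
Op 5: fork(P0) -> P2. 4 ppages; refcounts: pp0:3 pp1:2 pp2:3 pp3:1
Op 6: fork(P0) -> P3. 4 ppages; refcounts: pp0:4 pp1:3 pp2:4 pp3:1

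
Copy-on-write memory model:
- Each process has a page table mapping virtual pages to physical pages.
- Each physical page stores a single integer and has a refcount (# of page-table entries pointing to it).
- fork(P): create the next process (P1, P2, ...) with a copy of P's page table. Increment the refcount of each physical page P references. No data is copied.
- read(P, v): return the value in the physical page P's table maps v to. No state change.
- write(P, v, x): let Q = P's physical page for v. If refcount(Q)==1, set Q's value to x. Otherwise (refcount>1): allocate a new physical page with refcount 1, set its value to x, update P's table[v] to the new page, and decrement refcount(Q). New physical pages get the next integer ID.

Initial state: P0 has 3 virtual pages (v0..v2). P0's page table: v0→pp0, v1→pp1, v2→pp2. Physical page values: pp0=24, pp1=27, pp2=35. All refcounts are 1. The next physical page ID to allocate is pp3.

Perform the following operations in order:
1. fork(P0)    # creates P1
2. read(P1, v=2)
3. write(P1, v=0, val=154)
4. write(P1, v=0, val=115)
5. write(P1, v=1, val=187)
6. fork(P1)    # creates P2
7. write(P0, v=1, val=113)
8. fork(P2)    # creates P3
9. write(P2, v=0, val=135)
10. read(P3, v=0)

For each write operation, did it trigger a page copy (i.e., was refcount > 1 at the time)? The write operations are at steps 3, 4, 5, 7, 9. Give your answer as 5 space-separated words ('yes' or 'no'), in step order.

Op 1: fork(P0) -> P1. 3 ppages; refcounts: pp0:2 pp1:2 pp2:2
Op 2: read(P1, v2) -> 35. No state change.
Op 3: write(P1, v0, 154). refcount(pp0)=2>1 -> COPY to pp3. 4 ppages; refcounts: pp0:1 pp1:2 pp2:2 pp3:1
Op 4: write(P1, v0, 115). refcount(pp3)=1 -> write in place. 4 ppages; refcounts: pp0:1 pp1:2 pp2:2 pp3:1
Op 5: write(P1, v1, 187). refcount(pp1)=2>1 -> COPY to pp4. 5 ppages; refcounts: pp0:1 pp1:1 pp2:2 pp3:1 pp4:1
Op 6: fork(P1) -> P2. 5 ppages; refcounts: pp0:1 pp1:1 pp2:3 pp3:2 pp4:2
Op 7: write(P0, v1, 113). refcount(pp1)=1 -> write in place. 5 ppages; refcounts: pp0:1 pp1:1 pp2:3 pp3:2 pp4:2
Op 8: fork(P2) -> P3. 5 ppages; refcounts: pp0:1 pp1:1 pp2:4 pp3:3 pp4:3
Op 9: write(P2, v0, 135). refcount(pp3)=3>1 -> COPY to pp5. 6 ppages; refcounts: pp0:1 pp1:1 pp2:4 pp3:2 pp4:3 pp5:1
Op 10: read(P3, v0) -> 115. No state change.

yes no yes no yes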